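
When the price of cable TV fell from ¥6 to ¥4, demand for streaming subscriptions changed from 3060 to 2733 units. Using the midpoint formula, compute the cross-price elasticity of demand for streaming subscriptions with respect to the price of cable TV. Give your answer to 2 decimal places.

ΔQ_x = 2733 − 3060 = -327; ΔP_y = 4 − 6 = -2.
Midpoints: P̄_y = 5.00, Q̄_x = 2896.5.
ε_xy = (ΔQ_x/ΔP_y)(P̄_y/Q̄_x) = (-327/-2)(5.00/2896.5).

0.28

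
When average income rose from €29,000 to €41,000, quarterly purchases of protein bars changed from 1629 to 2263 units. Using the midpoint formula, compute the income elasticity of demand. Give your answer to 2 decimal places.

ΔQ = 634, ΔI = 12000. Midpoints: Ī = 35,000, Q̄ = 1946.0.
ε_I = (ΔQ/ΔI)(Ī/Q̄) = (634/12000)(35000/1946.0).

0.95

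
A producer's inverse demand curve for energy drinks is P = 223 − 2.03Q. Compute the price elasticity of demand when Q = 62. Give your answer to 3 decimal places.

At Q = 62, P = 223 − 2.03(62) = 97.14.
dP/dQ = −2.03, so dQ/dP = 1/(−2.03) = -0.493.
ε = (dQ/dP)(P/Q) = (-0.493)(97.14/62).

-0.772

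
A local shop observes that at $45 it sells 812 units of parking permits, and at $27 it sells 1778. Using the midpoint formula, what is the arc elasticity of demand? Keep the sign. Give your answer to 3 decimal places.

-1.492

ΔQ = 1778 − 812 = 966; ΔP = 27 − 45 = -18.
Midpoints: P̄ = 36.00, Q̄ = 1295.0.
ε = (ΔQ/ΔP)(P̄/Q̄) = (966/-18)(36.00/1295.0).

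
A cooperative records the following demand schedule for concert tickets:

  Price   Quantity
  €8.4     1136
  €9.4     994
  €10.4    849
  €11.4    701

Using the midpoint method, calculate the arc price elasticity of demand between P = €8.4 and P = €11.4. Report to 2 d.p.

-1.56

At P = 8.4, Q = 1136; at P = 11.4, Q = 701.
ΔQ = -435, ΔP = 3.0. Midpoints: P̄ = 9.90, Q̄ = 918.5.
ε = (ΔQ/ΔP)(P̄/Q̄) = (-435/3.0)(9.90/918.5).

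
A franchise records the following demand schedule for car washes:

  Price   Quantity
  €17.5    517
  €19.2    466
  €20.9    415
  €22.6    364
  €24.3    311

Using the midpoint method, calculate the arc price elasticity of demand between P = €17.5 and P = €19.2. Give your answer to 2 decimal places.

-1.12

At P = 17.5, Q = 517; at P = 19.2, Q = 466.
ΔQ = -51, ΔP = 1.7. Midpoints: P̄ = 18.35, Q̄ = 491.5.
ε = (ΔQ/ΔP)(P̄/Q̄) = (-51/1.7)(18.35/491.5).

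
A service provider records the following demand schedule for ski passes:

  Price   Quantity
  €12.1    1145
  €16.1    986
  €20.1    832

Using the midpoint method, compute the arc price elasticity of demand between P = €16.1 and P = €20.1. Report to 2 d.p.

At P = 16.1, Q = 986; at P = 20.1, Q = 832.
ΔQ = -154, ΔP = 4.0. Midpoints: P̄ = 18.10, Q̄ = 909.0.
ε = (ΔQ/ΔP)(P̄/Q̄) = (-154/4.0)(18.10/909.0).

-0.77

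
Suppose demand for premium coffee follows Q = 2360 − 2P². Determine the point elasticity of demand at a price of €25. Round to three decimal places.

At P = 25, Q = 1110.
dQ/dP = −4P = -100.
ε = (dQ/dP)(P/Q) = (-100)(25/1110).

-2.252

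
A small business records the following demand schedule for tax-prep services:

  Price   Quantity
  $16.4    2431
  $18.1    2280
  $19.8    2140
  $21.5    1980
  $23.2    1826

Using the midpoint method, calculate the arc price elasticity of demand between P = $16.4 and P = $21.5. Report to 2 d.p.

At P = 16.4, Q = 2431; at P = 21.5, Q = 1980.
ΔQ = -451, ΔP = 5.1. Midpoints: P̄ = 18.95, Q̄ = 2205.5.
ε = (ΔQ/ΔP)(P̄/Q̄) = (-451/5.1)(18.95/2205.5).

-0.76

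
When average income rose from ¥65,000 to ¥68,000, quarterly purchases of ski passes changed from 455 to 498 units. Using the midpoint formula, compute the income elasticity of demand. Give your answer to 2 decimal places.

2.00

ΔQ = 43, ΔI = 3000. Midpoints: Ī = 66,500, Q̄ = 476.5.
ε_I = (ΔQ/ΔI)(Ī/Q̄) = (43/3000)(66500/476.5).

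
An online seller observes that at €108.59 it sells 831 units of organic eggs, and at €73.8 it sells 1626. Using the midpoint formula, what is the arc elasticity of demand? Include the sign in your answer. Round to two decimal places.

-1.70

ΔQ = 1626 − 831 = 795; ΔP = 73.8 − 108.59 = -34.79.
Midpoints: P̄ = 91.19, Q̄ = 1228.5.
ε = (ΔQ/ΔP)(P̄/Q̄) = (795/-34.79)(91.19/1228.5).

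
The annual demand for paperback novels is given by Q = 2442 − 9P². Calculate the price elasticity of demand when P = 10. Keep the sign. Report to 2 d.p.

-1.17

At P = 10, Q = 1542.
dQ/dP = −18P = -180.
ε = (dQ/dP)(P/Q) = (-180)(10/1542).
|ε| > 1, so demand is elastic at this price.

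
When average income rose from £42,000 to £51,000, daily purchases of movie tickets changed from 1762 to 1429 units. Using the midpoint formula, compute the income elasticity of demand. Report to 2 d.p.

ΔQ = -333, ΔI = 9000. Midpoints: Ī = 46,500, Q̄ = 1595.5.
ε_I = (ΔQ/ΔI)(Ī/Q̄) = (-333/9000)(46500/1595.5).
ε_I < 0, so the good is inferior.

-1.08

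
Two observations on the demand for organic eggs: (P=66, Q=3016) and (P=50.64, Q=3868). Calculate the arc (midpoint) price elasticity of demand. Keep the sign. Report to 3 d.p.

-0.940

ΔQ = 3868 − 3016 = 852; ΔP = 50.64 − 66 = -15.36.
Midpoints: P̄ = 58.32, Q̄ = 3442.0.
ε = (ΔQ/ΔP)(P̄/Q̄) = (852/-15.36)(58.32/3442.0).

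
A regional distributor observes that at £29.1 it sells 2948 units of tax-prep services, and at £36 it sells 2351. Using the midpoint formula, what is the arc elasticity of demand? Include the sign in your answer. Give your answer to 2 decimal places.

-1.06

ΔQ = 2351 − 2948 = -597; ΔP = 36 − 29.1 = 6.9.
Midpoints: P̄ = 32.55, Q̄ = 2649.5.
ε = (ΔQ/ΔP)(P̄/Q̄) = (-597/6.9)(32.55/2649.5).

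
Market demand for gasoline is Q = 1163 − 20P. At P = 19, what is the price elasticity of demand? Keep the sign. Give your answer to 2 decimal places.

-0.49

At P = 19, Q = 783.
dQ/dP = −20.
ε = (dQ/dP)(P/Q) = (-20)(19/783).
|ε| < 1, so demand is inelastic at this price.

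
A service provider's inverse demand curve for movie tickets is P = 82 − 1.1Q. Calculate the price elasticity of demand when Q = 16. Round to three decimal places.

At Q = 16, P = 82 − 1.1(16) = 64.40.
dP/dQ = −1.1, so dQ/dP = 1/(−1.1) = -0.909.
ε = (dQ/dP)(P/Q) = (-0.909)(64.40/16).

-3.659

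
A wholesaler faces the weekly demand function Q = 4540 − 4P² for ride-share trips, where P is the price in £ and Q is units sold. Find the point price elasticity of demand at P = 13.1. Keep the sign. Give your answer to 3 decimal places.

At P = 13.1, Q = 3853.560.
dQ/dP = −8P = -104.800.
ε = (dQ/dP)(P/Q) = (-104.800)(13.1/3853.560).
|ε| < 1, so demand is inelastic at this price.

-0.356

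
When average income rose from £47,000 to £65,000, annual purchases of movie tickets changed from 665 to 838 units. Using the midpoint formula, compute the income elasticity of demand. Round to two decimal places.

0.72

ΔQ = 173, ΔI = 18000. Midpoints: Ī = 56,000, Q̄ = 751.5.
ε_I = (ΔQ/ΔI)(Ī/Q̄) = (173/18000)(56000/751.5).
ε_I > 0, so the good is normal.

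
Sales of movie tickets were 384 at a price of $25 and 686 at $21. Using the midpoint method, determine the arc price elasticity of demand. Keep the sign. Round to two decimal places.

-3.25

ΔQ = 686 − 384 = 302; ΔP = 21 − 25 = -4.
Midpoints: P̄ = 23.00, Q̄ = 535.0.
ε = (ΔQ/ΔP)(P̄/Q̄) = (302/-4)(23.00/535.0).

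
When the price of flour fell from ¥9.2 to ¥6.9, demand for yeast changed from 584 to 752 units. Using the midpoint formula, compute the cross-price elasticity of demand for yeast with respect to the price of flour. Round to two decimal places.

-0.88

ΔQ_x = 752 − 584 = 168; ΔP_y = 6.9 − 9.2 = -2.3.
Midpoints: P̄_y = 8.05, Q̄_x = 668.0.
ε_xy = (ΔQ_x/ΔP_y)(P̄_y/Q̄_x) = (168/-2.3)(8.05/668.0).
ε_xy < 0, so the goods are complements.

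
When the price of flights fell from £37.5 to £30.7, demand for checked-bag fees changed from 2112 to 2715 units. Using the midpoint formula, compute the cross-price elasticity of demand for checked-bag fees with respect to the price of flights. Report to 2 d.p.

-1.25

ΔQ_x = 2715 − 2112 = 603; ΔP_y = 30.7 − 37.5 = -6.8.
Midpoints: P̄_y = 34.10, Q̄_x = 2413.5.
ε_xy = (ΔQ_x/ΔP_y)(P̄_y/Q̄_x) = (603/-6.8)(34.10/2413.5).
ε_xy < 0, so the goods are complements.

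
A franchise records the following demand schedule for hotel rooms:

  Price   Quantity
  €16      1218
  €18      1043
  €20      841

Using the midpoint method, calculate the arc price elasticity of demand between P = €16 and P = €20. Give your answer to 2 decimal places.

-1.65

At P = 16, Q = 1218; at P = 20, Q = 841.
ΔQ = -377, ΔP = 4. Midpoints: P̄ = 18.00, Q̄ = 1029.5.
ε = (ΔQ/ΔP)(P̄/Q̄) = (-377/4)(18.00/1029.5).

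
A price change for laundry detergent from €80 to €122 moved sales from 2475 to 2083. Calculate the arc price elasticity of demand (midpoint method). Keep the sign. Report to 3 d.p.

-0.414

ΔQ = 2083 − 2475 = -392; ΔP = 122 − 80 = 42.
Midpoints: P̄ = 101.00, Q̄ = 2279.0.
ε = (ΔQ/ΔP)(P̄/Q̄) = (-392/42)(101.00/2279.0).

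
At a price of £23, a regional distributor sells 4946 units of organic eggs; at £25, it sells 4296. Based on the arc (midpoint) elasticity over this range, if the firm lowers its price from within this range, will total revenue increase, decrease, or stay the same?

Arc ε = (-650/2)(24.00/4621.0) ≈ -1.688.
|ε| = 1.69 > 1, so demand is elastic. A price cut therefore raises total revenue.

increase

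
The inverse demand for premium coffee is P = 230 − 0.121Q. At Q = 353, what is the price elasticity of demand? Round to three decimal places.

At Q = 353, P = 230 − 0.121(353) = 187.29.
dP/dQ = −0.121, so dQ/dP = 1/(−0.121) = -8.264.
ε = (dQ/dP)(P/Q) = (-8.264)(187.29/353).

-4.385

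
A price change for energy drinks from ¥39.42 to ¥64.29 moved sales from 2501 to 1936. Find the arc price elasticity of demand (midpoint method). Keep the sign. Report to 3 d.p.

-0.531

ΔQ = 1936 − 2501 = -565; ΔP = 64.29 − 39.42 = 24.87.
Midpoints: P̄ = 51.86, Q̄ = 2218.5.
ε = (ΔQ/ΔP)(P̄/Q̄) = (-565/24.87)(51.86/2218.5).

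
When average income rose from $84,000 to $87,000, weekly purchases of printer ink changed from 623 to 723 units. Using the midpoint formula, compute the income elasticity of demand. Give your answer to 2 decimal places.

ΔQ = 100, ΔI = 3000. Midpoints: Ī = 85,500, Q̄ = 673.0.
ε_I = (ΔQ/ΔI)(Ī/Q̄) = (100/3000)(85500/673.0).

4.23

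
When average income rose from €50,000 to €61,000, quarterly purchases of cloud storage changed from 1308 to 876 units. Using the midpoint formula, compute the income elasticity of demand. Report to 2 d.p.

ΔQ = -432, ΔI = 11000. Midpoints: Ī = 55,500, Q̄ = 1092.0.
ε_I = (ΔQ/ΔI)(Ī/Q̄) = (-432/11000)(55500/1092.0).

-2.00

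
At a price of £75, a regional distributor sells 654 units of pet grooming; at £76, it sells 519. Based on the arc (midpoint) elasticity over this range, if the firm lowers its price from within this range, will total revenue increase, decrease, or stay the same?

Arc ε = (-135/1)(75.50/586.5) ≈ -17.379.
|ε| = 17.38 > 1, so demand is elastic. A price cut therefore raises total revenue.

increase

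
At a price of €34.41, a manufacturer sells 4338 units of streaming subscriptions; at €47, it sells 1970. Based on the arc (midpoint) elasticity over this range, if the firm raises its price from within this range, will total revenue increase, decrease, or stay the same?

Arc ε = (-2368/12.59)(40.70/3154.0) ≈ -2.427.
|ε| = 2.43 > 1, so demand is elastic. A price rise therefore reduces total revenue.

decrease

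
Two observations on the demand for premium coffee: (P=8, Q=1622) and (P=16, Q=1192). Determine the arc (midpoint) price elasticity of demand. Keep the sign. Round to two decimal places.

-0.46

ΔQ = 1192 − 1622 = -430; ΔP = 16 − 8 = 8.
Midpoints: P̄ = 12.00, Q̄ = 1407.0.
ε = (ΔQ/ΔP)(P̄/Q̄) = (-430/8)(12.00/1407.0).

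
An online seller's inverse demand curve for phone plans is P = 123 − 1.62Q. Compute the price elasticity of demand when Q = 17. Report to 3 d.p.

-3.466

At Q = 17, P = 123 − 1.62(17) = 95.46.
dP/dQ = −1.62, so dQ/dP = 1/(−1.62) = -0.617.
ε = (dQ/dP)(P/Q) = (-0.617)(95.46/17).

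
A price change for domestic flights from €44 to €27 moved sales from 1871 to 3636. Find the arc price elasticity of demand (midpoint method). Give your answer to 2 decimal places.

ΔQ = 3636 − 1871 = 1765; ΔP = 27 − 44 = -17.
Midpoints: P̄ = 35.50, Q̄ = 2753.5.
ε = (ΔQ/ΔP)(P̄/Q̄) = (1765/-17)(35.50/2753.5).

-1.34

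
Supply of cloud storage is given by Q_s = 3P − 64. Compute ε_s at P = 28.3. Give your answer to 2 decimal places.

At P = 28.3, Q_s = 20.90.
dQ_s/dP = 3.
ε_s = (dQ_s/dP)(P/Q_s) = (3)(28.3/20.90).

4.06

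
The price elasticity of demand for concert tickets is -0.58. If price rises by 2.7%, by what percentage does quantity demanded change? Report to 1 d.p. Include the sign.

-1.6%

%ΔQ ≈ ε × %ΔP = (-0.58)(2.7%) = -1.57%.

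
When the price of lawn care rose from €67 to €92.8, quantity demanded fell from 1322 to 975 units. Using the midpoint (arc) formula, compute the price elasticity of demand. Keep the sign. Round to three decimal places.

ΔQ = 975 − 1322 = -347; ΔP = 92.8 − 67 = 25.8.
Midpoints: P̄ = 79.90, Q̄ = 1148.5.
ε = (ΔQ/ΔP)(P̄/Q̄) = (-347/25.8)(79.90/1148.5).

-0.936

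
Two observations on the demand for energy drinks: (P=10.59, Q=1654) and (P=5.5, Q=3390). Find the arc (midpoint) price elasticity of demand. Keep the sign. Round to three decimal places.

-1.088

ΔQ = 3390 − 1654 = 1736; ΔP = 5.5 − 10.59 = -5.09.
Midpoints: P̄ = 8.04, Q̄ = 2522.0.
ε = (ΔQ/ΔP)(P̄/Q̄) = (1736/-5.09)(8.04/2522.0).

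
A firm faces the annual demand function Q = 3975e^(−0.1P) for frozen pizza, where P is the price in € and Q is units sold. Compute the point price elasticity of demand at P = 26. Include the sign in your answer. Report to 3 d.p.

At P = 26, Q = 295.237.
dQ/dP = −0.1·3975e^(−0.1P) = −0.1Q = -29.524.
ε = (dQ/dP)(P/Q) = (-29.524)(26/295.237).

-2.600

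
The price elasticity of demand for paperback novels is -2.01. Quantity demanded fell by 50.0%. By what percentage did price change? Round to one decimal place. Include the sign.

24.9%

%ΔP ≈ %ΔQ / ε = (-50.0%)/(-2.01) = 24.88%.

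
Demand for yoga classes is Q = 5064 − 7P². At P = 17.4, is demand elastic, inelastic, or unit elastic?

elastic

Q = 2944.680, dQ/dP = -243.600.
ε = (dQ/dP)(P/Q) ≈ -1.439.
|ε| = 1.44 > 1.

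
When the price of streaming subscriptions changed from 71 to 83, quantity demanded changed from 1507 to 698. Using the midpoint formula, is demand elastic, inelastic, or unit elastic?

elastic

Arc ε ≈ -4.708.
|ε| = 4.71 > 1.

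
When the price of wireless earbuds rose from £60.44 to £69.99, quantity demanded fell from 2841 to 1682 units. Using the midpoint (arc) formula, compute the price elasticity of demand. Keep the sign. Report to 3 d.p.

ΔQ = 1682 − 2841 = -1159; ΔP = 69.99 − 60.44 = 9.55.
Midpoints: P̄ = 65.22, Q̄ = 2261.5.
ε = (ΔQ/ΔP)(P̄/Q̄) = (-1159/9.55)(65.22/2261.5).

-3.500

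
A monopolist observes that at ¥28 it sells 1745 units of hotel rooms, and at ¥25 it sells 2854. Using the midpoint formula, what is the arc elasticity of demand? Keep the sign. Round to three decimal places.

-4.260

ΔQ = 2854 − 1745 = 1109; ΔP = 25 − 28 = -3.
Midpoints: P̄ = 26.50, Q̄ = 2299.5.
ε = (ΔQ/ΔP)(P̄/Q̄) = (1109/-3)(26.50/2299.5).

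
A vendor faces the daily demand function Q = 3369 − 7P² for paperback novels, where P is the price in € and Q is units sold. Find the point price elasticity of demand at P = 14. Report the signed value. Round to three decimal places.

-1.374

At P = 14, Q = 1997.
dQ/dP = −14P = -196.
ε = (dQ/dP)(P/Q) = (-196)(14/1997).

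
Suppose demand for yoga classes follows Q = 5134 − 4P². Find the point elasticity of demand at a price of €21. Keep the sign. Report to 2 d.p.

At P = 21, Q = 3370.
dQ/dP = −8P = -168.
ε = (dQ/dP)(P/Q) = (-168)(21/3370).
|ε| > 1, so demand is elastic at this price.

-1.05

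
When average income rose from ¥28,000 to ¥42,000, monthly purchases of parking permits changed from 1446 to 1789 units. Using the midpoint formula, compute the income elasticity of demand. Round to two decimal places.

0.53

ΔQ = 343, ΔI = 14000. Midpoints: Ī = 35,000, Q̄ = 1617.5.
ε_I = (ΔQ/ΔI)(Ī/Q̄) = (343/14000)(35000/1617.5).
ε_I > 0, so the good is normal.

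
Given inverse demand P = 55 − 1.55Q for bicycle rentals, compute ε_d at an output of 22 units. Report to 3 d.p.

At Q = 22, P = 55 − 1.55(22) = 20.90.
dP/dQ = −1.55, so dQ/dP = 1/(−1.55) = -0.645.
ε = (dQ/dP)(P/Q) = (-0.645)(20.90/22).

-0.613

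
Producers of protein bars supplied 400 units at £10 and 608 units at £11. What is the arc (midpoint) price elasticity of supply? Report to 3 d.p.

ΔQ = 608 − 400 = 208; ΔP = 11 − 10 = 1.
Midpoints: P̄ = 10.50, Q̄ = 504.0.
ε_s = (ΔQ/ΔP)(P̄/Q̄) = (208/1)(10.50/504.0).

4.333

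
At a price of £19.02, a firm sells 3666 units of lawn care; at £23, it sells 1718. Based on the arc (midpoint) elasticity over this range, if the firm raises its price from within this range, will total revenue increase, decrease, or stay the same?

Arc ε = (-1948/3.98)(21.01/2692.0) ≈ -3.820.
|ε| = 3.82 > 1, so demand is elastic. A price rise therefore reduces total revenue.

decrease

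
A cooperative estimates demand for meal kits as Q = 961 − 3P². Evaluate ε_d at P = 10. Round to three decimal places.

At P = 10, Q = 661.
dQ/dP = −6P = -60.
ε = (dQ/dP)(P/Q) = (-60)(10/661).
|ε| < 1, so demand is inelastic at this price.

-0.908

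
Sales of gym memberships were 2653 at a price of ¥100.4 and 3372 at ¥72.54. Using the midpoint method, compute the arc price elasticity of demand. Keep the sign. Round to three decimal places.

-0.741

ΔQ = 3372 − 2653 = 719; ΔP = 72.54 − 100.4 = -27.86.
Midpoints: P̄ = 86.47, Q̄ = 3012.5.
ε = (ΔQ/ΔP)(P̄/Q̄) = (719/-27.86)(86.47/3012.5).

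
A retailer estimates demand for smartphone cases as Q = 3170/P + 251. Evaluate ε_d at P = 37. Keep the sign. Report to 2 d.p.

At P = 37, Q = 336.676.
dQ/dP = −3170/P² = -2.316.
ε = (dQ/dP)(P/Q) = (-2.316)(37/336.676).

-0.25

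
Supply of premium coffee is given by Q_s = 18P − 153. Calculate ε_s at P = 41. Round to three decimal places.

At P = 41, Q_s = 585.
dQ_s/dP = 18.
ε_s = (dQ_s/dP)(P/Q_s) = (18)(41/585).

1.262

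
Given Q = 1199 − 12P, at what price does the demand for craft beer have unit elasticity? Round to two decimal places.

49.96

For linear demand Q = a − bP, ε = −bP/(a − bP). |ε| = 1 when bP = a − bP, i.e. P = a/(2b).
P = 1199/(2·12) = 1199/24 = 49.9583.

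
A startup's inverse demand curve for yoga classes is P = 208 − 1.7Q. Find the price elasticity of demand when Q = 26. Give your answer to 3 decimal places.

-3.706

At Q = 26, P = 208 − 1.7(26) = 163.80.
dP/dQ = −1.7, so dQ/dP = 1/(−1.7) = -0.588.
ε = (dQ/dP)(P/Q) = (-0.588)(163.80/26).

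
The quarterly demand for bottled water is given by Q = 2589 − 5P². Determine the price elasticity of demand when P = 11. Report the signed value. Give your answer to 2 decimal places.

At P = 11, Q = 1984.
dQ/dP = −10P = -110.
ε = (dQ/dP)(P/Q) = (-110)(11/1984).

-0.61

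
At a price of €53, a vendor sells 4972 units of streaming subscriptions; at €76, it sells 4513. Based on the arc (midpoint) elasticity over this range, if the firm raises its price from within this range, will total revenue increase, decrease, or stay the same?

increase

Arc ε = (-459/23)(64.50/4742.5) ≈ -0.271.
|ε| = 0.27 < 1, so demand is inelastic. A price rise therefore raises total revenue.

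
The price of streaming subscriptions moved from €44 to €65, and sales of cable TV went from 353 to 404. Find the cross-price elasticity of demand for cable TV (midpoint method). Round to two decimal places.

ΔQ_x = 404 − 353 = 51; ΔP_y = 65 − 44 = 21.
Midpoints: P̄_y = 54.50, Q̄_x = 378.5.
ε_xy = (ΔQ_x/ΔP_y)(P̄_y/Q̄_x) = (51/21)(54.50/378.5).
ε_xy > 0, so the goods are substitutes.

0.35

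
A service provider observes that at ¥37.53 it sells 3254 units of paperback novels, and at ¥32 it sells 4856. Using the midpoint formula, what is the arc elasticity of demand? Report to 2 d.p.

-2.48

ΔQ = 4856 − 3254 = 1602; ΔP = 32 − 37.53 = -5.53.
Midpoints: P̄ = 34.77, Q̄ = 4055.0.
ε = (ΔQ/ΔP)(P̄/Q̄) = (1602/-5.53)(34.77/4055.0).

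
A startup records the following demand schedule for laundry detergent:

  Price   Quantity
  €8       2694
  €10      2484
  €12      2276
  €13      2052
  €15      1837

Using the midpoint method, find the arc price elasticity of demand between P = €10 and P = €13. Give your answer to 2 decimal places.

-0.73

At P = 10, Q = 2484; at P = 13, Q = 2052.
ΔQ = -432, ΔP = 3. Midpoints: P̄ = 11.50, Q̄ = 2268.0.
ε = (ΔQ/ΔP)(P̄/Q̄) = (-432/3)(11.50/2268.0).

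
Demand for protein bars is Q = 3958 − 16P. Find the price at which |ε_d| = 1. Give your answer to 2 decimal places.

For linear demand Q = a − bP, ε = −bP/(a − bP). |ε| = 1 when bP = a − bP, i.e. P = a/(2b).
P = 3958/(2·16) = 3958/32 = 123.6875.

123.69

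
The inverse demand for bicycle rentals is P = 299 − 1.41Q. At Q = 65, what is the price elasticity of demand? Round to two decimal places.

-2.26

At Q = 65, P = 299 − 1.41(65) = 207.35.
dP/dQ = −1.41, so dQ/dP = 1/(−1.41) = -0.709.
ε = (dQ/dP)(P/Q) = (-0.709)(207.35/65).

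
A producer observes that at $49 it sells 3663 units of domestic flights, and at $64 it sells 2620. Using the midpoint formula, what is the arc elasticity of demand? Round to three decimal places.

ΔQ = 2620 − 3663 = -1043; ΔP = 64 − 49 = 15.
Midpoints: P̄ = 56.50, Q̄ = 3141.5.
ε = (ΔQ/ΔP)(P̄/Q̄) = (-1043/15)(56.50/3141.5).

-1.251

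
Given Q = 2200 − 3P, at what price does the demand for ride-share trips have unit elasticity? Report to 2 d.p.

For linear demand Q = a − bP, ε = −bP/(a − bP). |ε| = 1 when bP = a − bP, i.e. P = a/(2b).
P = 2200/(2·3) = 2200/6 = 366.6667.

366.67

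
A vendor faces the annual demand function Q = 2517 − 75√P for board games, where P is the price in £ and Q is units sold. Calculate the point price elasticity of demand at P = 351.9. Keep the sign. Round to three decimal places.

-0.634

At P = 351.9, Q = 1110.075.
dQ/dP = −75/(2√P) = -1.999.
ε = (dQ/dP)(P/Q) = (-1.999)(351.9/1110.075).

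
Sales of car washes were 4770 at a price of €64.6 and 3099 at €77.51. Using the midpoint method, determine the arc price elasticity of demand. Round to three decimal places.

ΔQ = 3099 − 4770 = -1671; ΔP = 77.51 − 64.6 = 12.91.
Midpoints: P̄ = 71.06, Q̄ = 3934.5.
ε = (ΔQ/ΔP)(P̄/Q̄) = (-1671/12.91)(71.06/3934.5).

-2.338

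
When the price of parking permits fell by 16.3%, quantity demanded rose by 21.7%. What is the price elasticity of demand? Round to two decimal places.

-1.33

ε = %ΔQ / %ΔP = (21.7)/(-16.3) = -1.331.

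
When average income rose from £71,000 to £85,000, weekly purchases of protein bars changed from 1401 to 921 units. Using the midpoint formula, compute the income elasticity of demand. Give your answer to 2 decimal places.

-2.30

ΔQ = -480, ΔI = 14000. Midpoints: Ī = 78,000, Q̄ = 1161.0.
ε_I = (ΔQ/ΔI)(Ī/Q̄) = (-480/14000)(78000/1161.0).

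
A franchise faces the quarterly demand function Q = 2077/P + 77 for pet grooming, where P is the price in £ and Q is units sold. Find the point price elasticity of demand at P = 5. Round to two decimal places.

-0.84

At P = 5, Q = 492.400.
dQ/dP = −2077/P² = -83.080.
ε = (dQ/dP)(P/Q) = (-83.080)(5/492.400).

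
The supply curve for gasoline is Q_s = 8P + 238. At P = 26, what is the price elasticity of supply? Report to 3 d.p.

0.466

At P = 26, Q_s = 446.
dQ_s/dP = 8.
ε_s = (dQ_s/dP)(P/Q_s) = (8)(26/446).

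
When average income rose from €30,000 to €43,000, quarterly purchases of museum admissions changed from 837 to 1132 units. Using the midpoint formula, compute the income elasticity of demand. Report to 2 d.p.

ΔQ = 295, ΔI = 13000. Midpoints: Ī = 36,500, Q̄ = 984.5.
ε_I = (ΔQ/ΔI)(Ī/Q̄) = (295/13000)(36500/984.5).
ε_I > 0, so the good is normal.

0.84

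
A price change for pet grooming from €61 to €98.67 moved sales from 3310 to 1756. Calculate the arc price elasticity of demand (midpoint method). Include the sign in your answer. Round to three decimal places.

ΔQ = 1756 − 3310 = -1554; ΔP = 98.67 − 61 = 37.67.
Midpoints: P̄ = 79.84, Q̄ = 2533.0.
ε = (ΔQ/ΔP)(P̄/Q̄) = (-1554/37.67)(79.84/2533.0).

-1.300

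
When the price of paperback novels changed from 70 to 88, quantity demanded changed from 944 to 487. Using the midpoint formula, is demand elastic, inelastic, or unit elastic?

Arc ε ≈ -2.803.
|ε| = 2.80 > 1.

elastic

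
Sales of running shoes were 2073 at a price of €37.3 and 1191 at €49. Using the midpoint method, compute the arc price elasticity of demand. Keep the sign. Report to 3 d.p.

-1.993

ΔQ = 1191 − 2073 = -882; ΔP = 49 − 37.3 = 11.7.
Midpoints: P̄ = 43.15, Q̄ = 1632.0.
ε = (ΔQ/ΔP)(P̄/Q̄) = (-882/11.7)(43.15/1632.0).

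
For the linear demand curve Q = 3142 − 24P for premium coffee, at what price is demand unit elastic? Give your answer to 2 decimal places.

65.46

For linear demand Q = a − bP, ε = −bP/(a − bP). |ε| = 1 when bP = a − bP, i.e. P = a/(2b).
P = 3142/(2·24) = 3142/48 = 65.4583.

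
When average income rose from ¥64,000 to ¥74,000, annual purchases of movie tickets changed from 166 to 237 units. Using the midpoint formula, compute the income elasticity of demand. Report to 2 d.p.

2.43

ΔQ = 71, ΔI = 10000. Midpoints: Ī = 69,000, Q̄ = 201.5.
ε_I = (ΔQ/ΔI)(Ī/Q̄) = (71/10000)(69000/201.5).
ε_I > 0, so the good is normal.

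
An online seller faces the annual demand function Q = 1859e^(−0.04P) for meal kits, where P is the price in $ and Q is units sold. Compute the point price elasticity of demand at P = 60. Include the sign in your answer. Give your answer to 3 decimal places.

At P = 60, Q = 168.645.
dQ/dP = −0.04·1859e^(−0.04P) = −0.04Q = -6.746.
ε = (dQ/dP)(P/Q) = (-6.746)(60/168.645).
|ε| > 1, so demand is elastic at this price.

-2.400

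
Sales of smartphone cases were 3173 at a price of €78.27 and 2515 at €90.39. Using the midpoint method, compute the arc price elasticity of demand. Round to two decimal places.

ΔQ = 2515 − 3173 = -658; ΔP = 90.39 − 78.27 = 12.12.
Midpoints: P̄ = 84.33, Q̄ = 2844.0.
ε = (ΔQ/ΔP)(P̄/Q̄) = (-658/12.12)(84.33/2844.0).

-1.61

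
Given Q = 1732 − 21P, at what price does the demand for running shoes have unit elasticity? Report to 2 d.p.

For linear demand Q = a − bP, ε = −bP/(a − bP). |ε| = 1 when bP = a − bP, i.e. P = a/(2b).
P = 1732/(2·21) = 1732/42 = 41.2381.

41.24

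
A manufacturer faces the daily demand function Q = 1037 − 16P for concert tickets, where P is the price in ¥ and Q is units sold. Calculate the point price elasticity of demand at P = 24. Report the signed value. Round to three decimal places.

At P = 24, Q = 653.
dQ/dP = −16.
ε = (dQ/dP)(P/Q) = (-16)(24/653).
|ε| < 1, so demand is inelastic at this price.

-0.588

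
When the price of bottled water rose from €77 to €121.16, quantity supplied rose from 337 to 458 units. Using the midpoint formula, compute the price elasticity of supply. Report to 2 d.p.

0.68

ΔQ = 458 − 337 = 121; ΔP = 121.16 − 77 = 44.16.
Midpoints: P̄ = 99.08, Q̄ = 397.5.
ε_s = (ΔQ/ΔP)(P̄/Q̄) = (121/44.16)(99.08/397.5).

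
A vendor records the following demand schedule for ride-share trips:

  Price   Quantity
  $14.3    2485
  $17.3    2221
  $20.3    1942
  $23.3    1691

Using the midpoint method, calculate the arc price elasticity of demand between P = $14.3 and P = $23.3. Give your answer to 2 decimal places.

At P = 14.3, Q = 2485; at P = 23.3, Q = 1691.
ΔQ = -794, ΔP = 9.0. Midpoints: P̄ = 18.80, Q̄ = 2088.0.
ε = (ΔQ/ΔP)(P̄/Q̄) = (-794/9.0)(18.80/2088.0).

-0.79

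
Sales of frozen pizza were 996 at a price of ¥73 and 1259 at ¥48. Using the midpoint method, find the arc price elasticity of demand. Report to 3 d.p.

ΔQ = 1259 − 996 = 263; ΔP = 48 − 73 = -25.
Midpoints: P̄ = 60.50, Q̄ = 1127.5.
ε = (ΔQ/ΔP)(P̄/Q̄) = (263/-25)(60.50/1127.5).

-0.564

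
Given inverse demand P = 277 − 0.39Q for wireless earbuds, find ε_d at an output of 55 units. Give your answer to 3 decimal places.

-11.914

At Q = 55, P = 277 − 0.39(55) = 255.55.
dP/dQ = −0.39, so dQ/dP = 1/(−0.39) = -2.564.
ε = (dQ/dP)(P/Q) = (-2.564)(255.55/55).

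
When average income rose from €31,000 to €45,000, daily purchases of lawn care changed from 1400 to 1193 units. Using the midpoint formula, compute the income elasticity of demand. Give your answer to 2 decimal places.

-0.43

ΔQ = -207, ΔI = 14000. Midpoints: Ī = 38,000, Q̄ = 1296.5.
ε_I = (ΔQ/ΔI)(Ī/Q̄) = (-207/14000)(38000/1296.5).
ε_I < 0, so the good is inferior.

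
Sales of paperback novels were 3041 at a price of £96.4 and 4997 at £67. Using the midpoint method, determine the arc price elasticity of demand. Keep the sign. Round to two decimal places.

-1.35

ΔQ = 4997 − 3041 = 1956; ΔP = 67 − 96.4 = -29.4.
Midpoints: P̄ = 81.70, Q̄ = 4019.0.
ε = (ΔQ/ΔP)(P̄/Q̄) = (1956/-29.4)(81.70/4019.0).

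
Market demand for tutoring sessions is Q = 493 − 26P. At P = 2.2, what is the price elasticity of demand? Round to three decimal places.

At P = 2.2, Q = 435.800.
dQ/dP = −26.
ε = (dQ/dP)(P/Q) = (-26)(2.2/435.800).

-0.131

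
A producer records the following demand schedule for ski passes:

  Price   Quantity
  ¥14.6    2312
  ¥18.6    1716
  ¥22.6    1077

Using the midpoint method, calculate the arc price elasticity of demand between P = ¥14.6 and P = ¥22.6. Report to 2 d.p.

At P = 14.6, Q = 2312; at P = 22.6, Q = 1077.
ΔQ = -1235, ΔP = 8.0. Midpoints: P̄ = 18.60, Q̄ = 1694.5.
ε = (ΔQ/ΔP)(P̄/Q̄) = (-1235/8.0)(18.60/1694.5).

-1.69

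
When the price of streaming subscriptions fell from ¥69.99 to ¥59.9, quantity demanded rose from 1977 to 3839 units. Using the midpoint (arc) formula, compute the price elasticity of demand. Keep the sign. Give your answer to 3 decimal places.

-4.121

ΔQ = 3839 − 1977 = 1862; ΔP = 59.9 − 69.99 = -10.09.
Midpoints: P̄ = 64.94, Q̄ = 2908.0.
ε = (ΔQ/ΔP)(P̄/Q̄) = (1862/-10.09)(64.94/2908.0).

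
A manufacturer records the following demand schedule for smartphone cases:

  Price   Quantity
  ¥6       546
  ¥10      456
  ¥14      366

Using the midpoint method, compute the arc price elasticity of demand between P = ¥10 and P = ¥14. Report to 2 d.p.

At P = 10, Q = 456; at P = 14, Q = 366.
ΔQ = -90, ΔP = 4. Midpoints: P̄ = 12.00, Q̄ = 411.0.
ε = (ΔQ/ΔP)(P̄/Q̄) = (-90/4)(12.00/411.0).

-0.66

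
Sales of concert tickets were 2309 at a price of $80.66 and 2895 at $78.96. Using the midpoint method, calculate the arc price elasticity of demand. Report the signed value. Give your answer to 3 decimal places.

-10.573

ΔQ = 2895 − 2309 = 586; ΔP = 78.96 − 80.66 = -1.7.
Midpoints: P̄ = 79.81, Q̄ = 2602.0.
ε = (ΔQ/ΔP)(P̄/Q̄) = (586/-1.7)(79.81/2602.0).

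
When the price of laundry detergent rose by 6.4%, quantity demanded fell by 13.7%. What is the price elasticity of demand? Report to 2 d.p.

-2.14

ε = %ΔQ / %ΔP = (-13.7)/(6.4) = -2.141.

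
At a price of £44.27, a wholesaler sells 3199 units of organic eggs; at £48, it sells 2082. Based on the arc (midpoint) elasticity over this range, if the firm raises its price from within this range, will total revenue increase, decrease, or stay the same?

decrease

Arc ε = (-1117/3.73)(46.14/2640.5) ≈ -5.232.
|ε| = 5.23 > 1, so demand is elastic. A price rise therefore reduces total revenue.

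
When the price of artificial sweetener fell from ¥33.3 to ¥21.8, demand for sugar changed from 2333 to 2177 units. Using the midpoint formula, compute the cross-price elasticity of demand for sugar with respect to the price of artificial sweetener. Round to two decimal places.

ΔQ_x = 2177 − 2333 = -156; ΔP_y = 21.8 − 33.3 = -11.5.
Midpoints: P̄_y = 27.55, Q̄_x = 2255.0.
ε_xy = (ΔQ_x/ΔP_y)(P̄_y/Q̄_x) = (-156/-11.5)(27.55/2255.0).

0.17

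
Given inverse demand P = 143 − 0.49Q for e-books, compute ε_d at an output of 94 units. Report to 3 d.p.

At Q = 94, P = 143 − 0.49(94) = 96.94.
dP/dQ = −0.49, so dQ/dP = 1/(−0.49) = -2.041.
ε = (dQ/dP)(P/Q) = (-2.041)(96.94/94).

-2.105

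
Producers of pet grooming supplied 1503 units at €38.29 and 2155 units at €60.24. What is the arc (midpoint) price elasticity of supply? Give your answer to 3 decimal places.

ΔQ = 2155 − 1503 = 652; ΔP = 60.24 − 38.29 = 21.95.
Midpoints: P̄ = 49.27, Q̄ = 1829.0.
ε_s = (ΔQ/ΔP)(P̄/Q̄) = (652/21.95)(49.27/1829.0).

0.800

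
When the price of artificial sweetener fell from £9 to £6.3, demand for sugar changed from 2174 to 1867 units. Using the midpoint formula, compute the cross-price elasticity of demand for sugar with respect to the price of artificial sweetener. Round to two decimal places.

0.43

ΔQ_x = 1867 − 2174 = -307; ΔP_y = 6.3 − 9 = -2.7.
Midpoints: P̄_y = 7.65, Q̄_x = 2020.5.
ε_xy = (ΔQ_x/ΔP_y)(P̄_y/Q̄_x) = (-307/-2.7)(7.65/2020.5).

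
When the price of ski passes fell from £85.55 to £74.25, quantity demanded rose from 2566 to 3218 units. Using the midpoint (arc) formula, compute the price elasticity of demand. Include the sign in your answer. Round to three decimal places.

-1.594

ΔQ = 3218 − 2566 = 652; ΔP = 74.25 − 85.55 = -11.3.
Midpoints: P̄ = 79.90, Q̄ = 2892.0.
ε = (ΔQ/ΔP)(P̄/Q̄) = (652/-11.3)(79.90/2892.0).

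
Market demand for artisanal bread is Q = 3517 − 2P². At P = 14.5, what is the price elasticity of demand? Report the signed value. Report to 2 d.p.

-0.27

At P = 14.5, Q = 3096.500.
dQ/dP = −4P = -58.
ε = (dQ/dP)(P/Q) = (-58)(14.5/3096.500).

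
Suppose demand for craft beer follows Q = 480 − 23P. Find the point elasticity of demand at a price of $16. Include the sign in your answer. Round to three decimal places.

At P = 16, Q = 112.
dQ/dP = −23.
ε = (dQ/dP)(P/Q) = (-23)(16/112).
|ε| > 1, so demand is elastic at this price.

-3.286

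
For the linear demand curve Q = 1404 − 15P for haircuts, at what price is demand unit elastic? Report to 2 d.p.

For linear demand Q = a − bP, ε = −bP/(a − bP). |ε| = 1 when bP = a − bP, i.e. P = a/(2b).
P = 1404/(2·15) = 1404/30 = 46.8000.

46.80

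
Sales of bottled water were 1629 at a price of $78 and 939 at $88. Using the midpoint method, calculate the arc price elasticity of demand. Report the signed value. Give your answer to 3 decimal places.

-4.460

ΔQ = 939 − 1629 = -690; ΔP = 88 − 78 = 10.
Midpoints: P̄ = 83.00, Q̄ = 1284.0.
ε = (ΔQ/ΔP)(P̄/Q̄) = (-690/10)(83.00/1284.0).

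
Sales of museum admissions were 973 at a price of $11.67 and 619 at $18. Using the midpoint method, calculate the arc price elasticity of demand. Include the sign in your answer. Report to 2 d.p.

ΔQ = 619 − 973 = -354; ΔP = 18 − 11.67 = 6.33.
Midpoints: P̄ = 14.84, Q̄ = 796.0.
ε = (ΔQ/ΔP)(P̄/Q̄) = (-354/6.33)(14.84/796.0).

-1.04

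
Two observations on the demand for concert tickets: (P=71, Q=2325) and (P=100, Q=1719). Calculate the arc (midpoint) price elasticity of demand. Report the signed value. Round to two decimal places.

-0.88

ΔQ = 1719 − 2325 = -606; ΔP = 100 − 71 = 29.
Midpoints: P̄ = 85.50, Q̄ = 2022.0.
ε = (ΔQ/ΔP)(P̄/Q̄) = (-606/29)(85.50/2022.0).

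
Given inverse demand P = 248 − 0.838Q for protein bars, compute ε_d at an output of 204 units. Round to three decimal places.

At Q = 204, P = 248 − 0.838(204) = 77.05.
dP/dQ = −0.838, so dQ/dP = 1/(−0.838) = -1.193.
ε = (dQ/dP)(P/Q) = (-1.193)(77.05/204).

-0.451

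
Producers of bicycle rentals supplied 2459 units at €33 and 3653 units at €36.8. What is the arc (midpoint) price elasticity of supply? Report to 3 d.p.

3.588

ΔQ = 3653 − 2459 = 1194; ΔP = 36.8 − 33 = 3.8.
Midpoints: P̄ = 34.90, Q̄ = 3056.0.
ε_s = (ΔQ/ΔP)(P̄/Q̄) = (1194/3.8)(34.90/3056.0).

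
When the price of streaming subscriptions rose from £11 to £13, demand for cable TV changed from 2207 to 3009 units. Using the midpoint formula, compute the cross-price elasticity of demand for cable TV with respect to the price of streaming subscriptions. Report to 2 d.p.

ΔQ_x = 3009 − 2207 = 802; ΔP_y = 13 − 11 = 2.
Midpoints: P̄_y = 12.00, Q̄_x = 2608.0.
ε_xy = (ΔQ_x/ΔP_y)(P̄_y/Q̄_x) = (802/2)(12.00/2608.0).

1.85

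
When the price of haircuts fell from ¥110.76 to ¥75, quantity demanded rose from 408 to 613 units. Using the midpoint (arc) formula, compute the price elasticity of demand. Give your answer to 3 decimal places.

-1.043

ΔQ = 613 − 408 = 205; ΔP = 75 − 110.76 = -35.76.
Midpoints: P̄ = 92.88, Q̄ = 510.5.
ε = (ΔQ/ΔP)(P̄/Q̄) = (205/-35.76)(92.88/510.5).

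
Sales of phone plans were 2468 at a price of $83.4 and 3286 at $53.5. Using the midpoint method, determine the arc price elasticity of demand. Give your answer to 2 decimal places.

-0.65

ΔQ = 3286 − 2468 = 818; ΔP = 53.5 − 83.4 = -29.9.
Midpoints: P̄ = 68.45, Q̄ = 2877.0.
ε = (ΔQ/ΔP)(P̄/Q̄) = (818/-29.9)(68.45/2877.0).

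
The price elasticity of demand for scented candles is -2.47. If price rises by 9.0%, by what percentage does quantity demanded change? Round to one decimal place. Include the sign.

%ΔQ ≈ ε × %ΔP = (-2.47)(9.0%) = -22.23%.

-22.2%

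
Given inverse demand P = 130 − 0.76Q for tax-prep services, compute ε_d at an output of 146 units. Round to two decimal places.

At Q = 146, P = 130 − 0.76(146) = 19.04.
dP/dQ = −0.76, so dQ/dP = 1/(−0.76) = -1.316.
ε = (dQ/dP)(P/Q) = (-1.316)(19.04/146).

-0.17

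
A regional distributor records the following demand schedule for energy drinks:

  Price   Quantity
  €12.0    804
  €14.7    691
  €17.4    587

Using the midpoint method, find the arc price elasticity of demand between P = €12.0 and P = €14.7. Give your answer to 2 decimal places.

At P = 12.0, Q = 804; at P = 14.7, Q = 691.
ΔQ = -113, ΔP = 2.7. Midpoints: P̄ = 13.35, Q̄ = 747.5.
ε = (ΔQ/ΔP)(P̄/Q̄) = (-113/2.7)(13.35/747.5).

-0.75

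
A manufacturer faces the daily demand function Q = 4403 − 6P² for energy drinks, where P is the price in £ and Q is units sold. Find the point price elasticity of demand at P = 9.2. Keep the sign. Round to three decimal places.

-0.261

At P = 9.2, Q = 3895.160.
dQ/dP = −12P = -110.400.
ε = (dQ/dP)(P/Q) = (-110.400)(9.2/3895.160).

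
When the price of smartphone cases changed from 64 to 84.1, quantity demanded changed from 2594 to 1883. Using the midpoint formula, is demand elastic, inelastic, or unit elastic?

Arc ε ≈ -1.170.
|ε| = 1.17 > 1.

elastic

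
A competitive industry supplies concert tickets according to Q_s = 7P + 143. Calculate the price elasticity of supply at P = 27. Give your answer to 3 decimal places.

0.569

At P = 27, Q_s = 332.
dQ_s/dP = 7.
ε_s = (dQ_s/dP)(P/Q_s) = (7)(27/332).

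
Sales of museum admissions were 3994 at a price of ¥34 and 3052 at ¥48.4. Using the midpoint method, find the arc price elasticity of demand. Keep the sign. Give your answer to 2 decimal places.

-0.77

ΔQ = 3052 − 3994 = -942; ΔP = 48.4 − 34 = 14.4.
Midpoints: P̄ = 41.20, Q̄ = 3523.0.
ε = (ΔQ/ΔP)(P̄/Q̄) = (-942/14.4)(41.20/3523.0).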